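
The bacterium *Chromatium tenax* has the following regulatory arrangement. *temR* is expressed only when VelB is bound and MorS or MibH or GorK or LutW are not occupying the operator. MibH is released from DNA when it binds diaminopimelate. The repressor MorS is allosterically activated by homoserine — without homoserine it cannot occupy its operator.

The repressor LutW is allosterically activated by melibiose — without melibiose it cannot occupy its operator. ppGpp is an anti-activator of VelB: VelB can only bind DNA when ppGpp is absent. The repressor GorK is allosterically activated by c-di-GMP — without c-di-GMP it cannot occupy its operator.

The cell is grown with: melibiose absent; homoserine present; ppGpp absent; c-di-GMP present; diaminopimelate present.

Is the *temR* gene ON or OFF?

Homoserine is present, so MorS is active.
ppGpp is absent, so VelB is active.
Diaminopimelate is present, so MibH is inactive.
c-di-GMP is present, so GorK is active.
Melibiose is absent, so LutW is inactive.
With repressor MorS bound, *temR* is not transcribed.

OFF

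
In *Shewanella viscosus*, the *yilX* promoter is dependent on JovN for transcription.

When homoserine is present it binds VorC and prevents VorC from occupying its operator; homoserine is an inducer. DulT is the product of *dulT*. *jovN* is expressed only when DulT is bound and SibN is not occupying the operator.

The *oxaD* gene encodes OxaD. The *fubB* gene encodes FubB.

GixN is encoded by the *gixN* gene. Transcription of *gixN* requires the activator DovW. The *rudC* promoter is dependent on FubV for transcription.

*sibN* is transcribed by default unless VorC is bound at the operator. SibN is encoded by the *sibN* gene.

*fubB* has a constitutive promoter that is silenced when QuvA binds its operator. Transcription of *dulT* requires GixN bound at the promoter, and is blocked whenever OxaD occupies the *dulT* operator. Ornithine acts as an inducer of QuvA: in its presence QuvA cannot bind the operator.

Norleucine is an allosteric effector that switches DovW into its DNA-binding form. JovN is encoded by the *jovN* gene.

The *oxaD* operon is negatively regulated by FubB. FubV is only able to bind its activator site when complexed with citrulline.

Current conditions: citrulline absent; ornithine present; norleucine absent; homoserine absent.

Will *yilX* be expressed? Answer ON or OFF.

OFF

Ornithine is present, so QuvA is inactive.
With no repressor bound, *fubB* is transcribed.
So FubB is produced and active.
With repressor FubB bound, *oxaD* is not transcribed.
So OxaD is not produced.
Norleucine is absent, so DovW is inactive.
Required activator DovW is absent, so *gixN* is not transcribed.
So GixN is not produced.
Required activator GixN is absent, so *dulT* is not transcribed.
So DulT is not produced.
Homoserine is absent, so VorC is active.
With repressor VorC bound, *sibN* is not transcribed.
So SibN is not produced.
Required activator DulT is absent, so *jovN* is not transcribed.
So JovN is not produced.
Required activator JovN is absent, so *yilX* is not transcribed.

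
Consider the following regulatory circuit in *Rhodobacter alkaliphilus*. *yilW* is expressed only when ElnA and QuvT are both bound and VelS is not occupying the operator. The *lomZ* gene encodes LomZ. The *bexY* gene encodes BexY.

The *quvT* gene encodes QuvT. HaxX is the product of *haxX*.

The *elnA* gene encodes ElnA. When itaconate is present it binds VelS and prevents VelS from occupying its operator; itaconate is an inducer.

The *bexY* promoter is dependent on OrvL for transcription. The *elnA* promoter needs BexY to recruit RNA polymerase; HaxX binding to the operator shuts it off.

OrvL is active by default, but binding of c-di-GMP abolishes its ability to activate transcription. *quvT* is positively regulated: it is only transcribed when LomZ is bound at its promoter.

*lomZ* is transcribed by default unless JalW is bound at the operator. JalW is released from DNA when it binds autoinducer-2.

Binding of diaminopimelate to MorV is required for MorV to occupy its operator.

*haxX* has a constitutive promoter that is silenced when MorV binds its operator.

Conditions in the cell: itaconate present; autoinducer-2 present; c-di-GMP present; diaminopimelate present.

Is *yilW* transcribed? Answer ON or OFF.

c-di-GMP is present, so OrvL is inactive.
Required activator OrvL is absent, so *bexY* is not transcribed.
So BexY is not produced.
Diaminopimelate is present, so MorV is active.
With repressor MorV bound, *haxX* is not transcribed.
So HaxX is not produced.
Required activator BexY is absent, so *elnA* is not transcribed.
So ElnA is not produced.
Itaconate is present, so VelS is inactive.
Autoinducer-2 is present, so JalW is inactive.
With no repressor bound, *lomZ* is transcribed.
So LomZ is produced and active.
No repressor is bound and LomZ is active, so *quvT* is transcribed.
So QuvT is produced and active.
Required activator ElnA is absent, so *yilW* is not transcribed.

OFF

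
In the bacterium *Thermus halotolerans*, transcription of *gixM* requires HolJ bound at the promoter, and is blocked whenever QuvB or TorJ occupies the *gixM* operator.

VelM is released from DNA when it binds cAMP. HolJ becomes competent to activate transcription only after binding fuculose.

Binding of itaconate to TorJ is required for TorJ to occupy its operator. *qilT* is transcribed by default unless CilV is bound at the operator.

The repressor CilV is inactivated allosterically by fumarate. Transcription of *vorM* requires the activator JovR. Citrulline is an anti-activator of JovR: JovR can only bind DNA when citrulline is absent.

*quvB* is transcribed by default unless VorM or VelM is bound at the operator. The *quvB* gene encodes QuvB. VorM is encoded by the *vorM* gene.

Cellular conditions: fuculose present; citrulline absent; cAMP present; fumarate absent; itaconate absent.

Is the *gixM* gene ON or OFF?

Fuculose is present, so HolJ is active.
Citrulline is absent, so JovR is active.
No repressor is bound and JovR is active, so *vorM* is transcribed.
So VorM is produced and active.
cAMP is present, so VelM is inactive.
With repressor VorM bound, *quvB* is not transcribed.
So QuvB is not produced.
Itaconate is absent, so TorJ is inactive.
No repressor is bound and HolJ is active, so *gixM* is transcribed.

ON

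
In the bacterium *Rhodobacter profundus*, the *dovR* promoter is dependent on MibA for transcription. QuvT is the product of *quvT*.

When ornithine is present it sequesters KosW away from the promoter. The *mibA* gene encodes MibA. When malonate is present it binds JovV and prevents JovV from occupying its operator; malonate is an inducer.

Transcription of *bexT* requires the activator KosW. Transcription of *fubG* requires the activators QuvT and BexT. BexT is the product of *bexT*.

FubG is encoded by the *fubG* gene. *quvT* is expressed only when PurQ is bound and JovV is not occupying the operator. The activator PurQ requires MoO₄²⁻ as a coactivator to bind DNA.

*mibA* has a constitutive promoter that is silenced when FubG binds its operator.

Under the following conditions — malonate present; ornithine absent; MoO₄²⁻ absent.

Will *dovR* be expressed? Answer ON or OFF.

MoO₄²⁻ is absent, so PurQ is inactive.
Malonate is present, so JovV is inactive.
Required activator PurQ is absent, so *quvT* is not transcribed.
So QuvT is not produced.
Ornithine is absent, so KosW is active.
No repressor is bound and KosW is active, so *bexT* is transcribed.
So BexT is produced and active.
Required activator QuvT is absent, so *fubG* is not transcribed.
So FubG is not produced.
With no repressor bound, *mibA* is transcribed.
So MibA is produced and active.
No repressor is bound and MibA is active, so *dovR* is transcribed.

ON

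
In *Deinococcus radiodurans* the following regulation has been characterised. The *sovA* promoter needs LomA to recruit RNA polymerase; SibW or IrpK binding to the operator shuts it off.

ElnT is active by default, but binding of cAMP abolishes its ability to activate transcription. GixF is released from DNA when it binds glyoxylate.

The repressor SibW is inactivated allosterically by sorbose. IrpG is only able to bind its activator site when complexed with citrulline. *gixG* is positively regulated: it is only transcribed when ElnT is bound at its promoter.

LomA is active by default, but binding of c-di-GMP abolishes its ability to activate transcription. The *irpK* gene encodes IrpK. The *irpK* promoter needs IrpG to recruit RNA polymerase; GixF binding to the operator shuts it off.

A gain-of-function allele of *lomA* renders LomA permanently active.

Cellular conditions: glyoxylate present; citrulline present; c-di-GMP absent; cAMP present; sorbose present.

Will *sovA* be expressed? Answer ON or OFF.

OFF

Sorbose is present, so SibW is inactive.
LomA is constitutively active in this strain.
Glyoxylate is present, so GixF is inactive.
Citrulline is present, so IrpG is active.
No repressor is bound and IrpG is active, so *irpK* is transcribed.
So IrpK is produced and active.
With repressor IrpK bound, *sovA* is not transcribed.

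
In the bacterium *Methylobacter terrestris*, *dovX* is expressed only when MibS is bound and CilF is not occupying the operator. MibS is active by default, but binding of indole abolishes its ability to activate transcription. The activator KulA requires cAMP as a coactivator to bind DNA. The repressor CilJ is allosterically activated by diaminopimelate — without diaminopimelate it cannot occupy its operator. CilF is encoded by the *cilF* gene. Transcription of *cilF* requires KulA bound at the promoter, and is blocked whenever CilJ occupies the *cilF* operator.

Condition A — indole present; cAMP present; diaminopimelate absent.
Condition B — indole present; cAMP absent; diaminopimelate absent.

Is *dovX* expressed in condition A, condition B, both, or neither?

neither

Condition A:
Indole is present, so MibS is inactive.
cAMP is present, so KulA is active.
Diaminopimelate is absent, so CilJ is inactive.
No repressor is bound and KulA is active, so *cilF* is transcribed.
So CilF is produced and active.
With repressor CilF bound, *dovX* is not transcribed.
→ *dovX* is OFF in A.
Condition B:
Indole is present, so MibS is inactive.
cAMP is absent, so KulA is inactive.
Diaminopimelate is absent, so CilJ is inactive.
Required activator KulA is absent, so *cilF* is not transcribed.
So CilF is not produced.
Required activator MibS is absent, so *dovX* is not transcribed.
→ *dovX* is OFF in B.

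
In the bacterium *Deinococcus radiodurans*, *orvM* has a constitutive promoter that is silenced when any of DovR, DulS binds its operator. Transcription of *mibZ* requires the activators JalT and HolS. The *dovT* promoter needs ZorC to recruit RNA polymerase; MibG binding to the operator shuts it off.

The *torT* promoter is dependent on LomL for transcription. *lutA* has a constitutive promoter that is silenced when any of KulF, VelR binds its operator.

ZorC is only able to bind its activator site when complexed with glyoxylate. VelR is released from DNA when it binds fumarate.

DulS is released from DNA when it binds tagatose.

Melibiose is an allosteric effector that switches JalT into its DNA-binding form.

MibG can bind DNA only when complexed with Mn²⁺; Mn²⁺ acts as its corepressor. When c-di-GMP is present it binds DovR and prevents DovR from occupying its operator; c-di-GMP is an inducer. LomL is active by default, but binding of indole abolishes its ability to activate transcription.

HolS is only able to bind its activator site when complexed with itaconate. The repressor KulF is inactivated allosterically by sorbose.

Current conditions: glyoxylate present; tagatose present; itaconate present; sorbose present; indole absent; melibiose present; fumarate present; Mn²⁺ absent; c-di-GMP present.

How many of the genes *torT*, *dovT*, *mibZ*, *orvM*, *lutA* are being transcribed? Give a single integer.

Indole is absent, so LomL is active.
No repressor is bound and LomL is active, so *torT* is transcribed.
→ *torT* is ON.
Mn²⁺ is absent, so MibG is inactive.
Glyoxylate is present, so ZorC is active.
No repressor is bound and ZorC is active, so *dovT* is transcribed.
→ *dovT* is ON.
Melibiose is present, so JalT is active.
Itaconate is present, so HolS is active.
No repressor is bound and JalT and HolS are active, so *mibZ* is transcribed.
→ *mibZ* is ON.
c-di-GMP is present, so DovR is inactive.
Tagatose is present, so DulS is inactive.
With no repressor bound, *orvM* is transcribed.
→ *orvM* is ON.
Sorbose is present, so KulF is inactive.
Fumarate is present, so VelR is inactive.
With no repressor bound, *lutA* is transcribed.
→ *lutA* is ON.
5 of the 5 genes are transcribed.

5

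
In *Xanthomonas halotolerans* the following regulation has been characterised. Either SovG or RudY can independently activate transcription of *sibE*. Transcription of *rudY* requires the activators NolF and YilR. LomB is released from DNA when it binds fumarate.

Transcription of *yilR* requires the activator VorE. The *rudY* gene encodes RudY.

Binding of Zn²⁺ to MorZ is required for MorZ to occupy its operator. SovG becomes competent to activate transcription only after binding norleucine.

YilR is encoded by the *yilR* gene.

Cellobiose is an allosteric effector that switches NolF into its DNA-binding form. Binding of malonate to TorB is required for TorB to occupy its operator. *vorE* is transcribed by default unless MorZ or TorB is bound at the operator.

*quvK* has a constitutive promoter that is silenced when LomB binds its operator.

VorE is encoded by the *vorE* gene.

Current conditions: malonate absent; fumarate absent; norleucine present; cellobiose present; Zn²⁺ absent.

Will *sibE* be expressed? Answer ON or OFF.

ON

Norleucine is present, so SovG is active.
Cellobiose is present, so NolF is active.
Zn²⁺ is absent, so MorZ is inactive.
Malonate is absent, so TorB is inactive.
With no repressor bound, *vorE* is transcribed.
So VorE is produced and active.
No repressor is bound and VorE is active, so *yilR* is transcribed.
So YilR is produced and active.
No repressor is bound and NolF and YilR are active, so *rudY* is transcribed.
So RudY is produced and active.
Activator SovG is present, so *sibE* is transcribed.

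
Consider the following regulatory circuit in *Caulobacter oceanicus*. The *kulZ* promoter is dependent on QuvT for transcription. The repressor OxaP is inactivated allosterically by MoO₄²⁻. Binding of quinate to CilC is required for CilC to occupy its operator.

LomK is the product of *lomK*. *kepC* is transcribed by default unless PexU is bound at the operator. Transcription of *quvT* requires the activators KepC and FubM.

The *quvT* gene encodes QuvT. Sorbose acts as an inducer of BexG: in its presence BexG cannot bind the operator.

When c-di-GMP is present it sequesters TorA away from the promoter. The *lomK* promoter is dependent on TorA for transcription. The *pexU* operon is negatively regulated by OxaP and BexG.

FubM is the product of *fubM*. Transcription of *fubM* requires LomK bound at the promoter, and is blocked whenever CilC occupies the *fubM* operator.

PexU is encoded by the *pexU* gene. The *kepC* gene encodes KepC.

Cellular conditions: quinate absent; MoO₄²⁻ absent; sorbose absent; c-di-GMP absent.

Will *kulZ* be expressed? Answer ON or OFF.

ON

MoO₄²⁻ is absent, so OxaP is active.
Sorbose is absent, so BexG is active.
With repressor OxaP bound, *pexU* is not transcribed.
So PexU is not produced.
With no repressor bound, *kepC* is transcribed.
So KepC is produced and active.
Quinate is absent, so CilC is inactive.
c-di-GMP is absent, so TorA is active.
No repressor is bound and TorA is active, so *lomK* is transcribed.
So LomK is produced and active.
No repressor is bound and LomK is active, so *fubM* is transcribed.
So FubM is produced and active.
No repressor is bound and KepC and FubM are active, so *quvT* is transcribed.
So QuvT is produced and active.
No repressor is bound and QuvT is active, so *kulZ* is transcribed.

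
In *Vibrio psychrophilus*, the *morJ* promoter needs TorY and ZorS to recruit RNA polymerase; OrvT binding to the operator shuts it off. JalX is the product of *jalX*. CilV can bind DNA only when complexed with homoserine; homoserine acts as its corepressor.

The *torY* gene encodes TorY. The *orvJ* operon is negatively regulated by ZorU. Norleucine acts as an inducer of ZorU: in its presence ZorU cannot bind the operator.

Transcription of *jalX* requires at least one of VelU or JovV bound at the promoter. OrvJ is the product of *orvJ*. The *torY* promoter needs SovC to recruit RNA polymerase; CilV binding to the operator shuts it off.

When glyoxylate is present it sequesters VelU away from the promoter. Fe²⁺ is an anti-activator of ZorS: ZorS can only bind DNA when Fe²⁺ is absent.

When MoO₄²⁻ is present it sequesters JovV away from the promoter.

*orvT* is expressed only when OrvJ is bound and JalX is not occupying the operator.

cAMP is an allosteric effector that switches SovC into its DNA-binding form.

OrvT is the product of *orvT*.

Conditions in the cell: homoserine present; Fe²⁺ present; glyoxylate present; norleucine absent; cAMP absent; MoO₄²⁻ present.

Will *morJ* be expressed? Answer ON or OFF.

OFF

Homoserine is present, so CilV is active.
cAMP is absent, so SovC is inactive.
With repressor CilV bound, *torY* is not transcribed.
So TorY is not produced.
Fe²⁺ is present, so ZorS is inactive.
Norleucine is absent, so ZorU is active.
With repressor ZorU bound, *orvJ* is not transcribed.
So OrvJ is not produced.
Glyoxylate is present, so VelU is inactive.
MoO₄²⁻ is present, so JovV is inactive.
No activator is available at the *jalX* promoter, so *jalX* is not transcribed.
So JalX is not produced.
Required activator OrvJ is absent, so *orvT* is not transcribed.
So OrvT is not produced.
Required activator TorY is absent, so *morJ* is not transcribed.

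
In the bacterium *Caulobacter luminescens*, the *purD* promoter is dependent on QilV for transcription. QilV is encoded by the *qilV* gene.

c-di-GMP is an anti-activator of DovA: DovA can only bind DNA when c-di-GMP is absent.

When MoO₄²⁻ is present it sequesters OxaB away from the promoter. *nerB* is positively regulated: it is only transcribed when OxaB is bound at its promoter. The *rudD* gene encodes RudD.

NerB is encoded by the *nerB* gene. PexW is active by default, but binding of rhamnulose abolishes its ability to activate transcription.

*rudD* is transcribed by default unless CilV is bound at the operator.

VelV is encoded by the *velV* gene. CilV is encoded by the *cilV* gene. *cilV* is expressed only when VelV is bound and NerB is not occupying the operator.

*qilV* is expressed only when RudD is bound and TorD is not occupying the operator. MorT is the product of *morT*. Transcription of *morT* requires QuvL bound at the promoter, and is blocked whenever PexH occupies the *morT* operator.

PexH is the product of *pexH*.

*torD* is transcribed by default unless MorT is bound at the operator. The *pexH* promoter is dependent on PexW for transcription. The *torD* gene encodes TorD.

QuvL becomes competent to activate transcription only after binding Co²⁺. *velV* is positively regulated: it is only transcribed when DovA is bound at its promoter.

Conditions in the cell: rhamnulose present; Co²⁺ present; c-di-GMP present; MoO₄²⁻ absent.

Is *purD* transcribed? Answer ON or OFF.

MoO₄²⁻ is absent, so OxaB is active.
No repressor is bound and OxaB is active, so *nerB* is transcribed.
So NerB is produced and active.
c-di-GMP is present, so DovA is inactive.
Required activator DovA is absent, so *velV* is not transcribed.
So VelV is not produced.
With repressor NerB bound, *cilV* is not transcribed.
So CilV is not produced.
With no repressor bound, *rudD* is transcribed.
So RudD is produced and active.
Co²⁺ is present, so QuvL is active.
Rhamnulose is present, so PexW is inactive.
Required activator PexW is absent, so *pexH* is not transcribed.
So PexH is not produced.
No repressor is bound and QuvL is active, so *morT* is transcribed.
So MorT is produced and active.
With repressor MorT bound, *torD* is not transcribed.
So TorD is not produced.
No repressor is bound and RudD is active, so *qilV* is transcribed.
So QilV is produced and active.
No repressor is bound and QilV is active, so *purD* is transcribed.

ON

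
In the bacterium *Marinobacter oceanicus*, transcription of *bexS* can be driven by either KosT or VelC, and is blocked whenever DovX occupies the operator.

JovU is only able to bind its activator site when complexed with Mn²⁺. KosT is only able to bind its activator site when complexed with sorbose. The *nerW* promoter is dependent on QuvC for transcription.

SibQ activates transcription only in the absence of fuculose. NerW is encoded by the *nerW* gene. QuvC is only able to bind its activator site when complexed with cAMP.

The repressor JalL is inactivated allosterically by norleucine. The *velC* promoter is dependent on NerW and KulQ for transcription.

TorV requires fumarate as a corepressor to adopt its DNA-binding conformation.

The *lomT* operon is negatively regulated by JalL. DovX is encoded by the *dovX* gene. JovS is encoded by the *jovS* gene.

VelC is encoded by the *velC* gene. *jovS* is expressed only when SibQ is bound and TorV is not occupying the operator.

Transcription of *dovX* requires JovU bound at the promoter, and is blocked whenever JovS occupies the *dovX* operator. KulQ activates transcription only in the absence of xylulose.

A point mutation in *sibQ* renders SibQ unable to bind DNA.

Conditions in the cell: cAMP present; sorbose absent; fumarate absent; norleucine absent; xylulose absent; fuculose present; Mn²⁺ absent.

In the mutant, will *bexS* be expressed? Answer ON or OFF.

ON

Sorbose is absent, so KosT is inactive.
SibQ is non-functional in this strain, so it has no effect.
Fumarate is absent, so TorV is inactive.
Required activator SibQ is absent, so *jovS* is not transcribed.
So JovS is not produced.
Mn²⁺ is absent, so JovU is inactive.
Required activator JovU is absent, so *dovX* is not transcribed.
So DovX is not produced.
cAMP is present, so QuvC is active.
No repressor is bound and QuvC is active, so *nerW* is transcribed.
So NerW is produced and active.
Xylulose is absent, so KulQ is active.
No repressor is bound and NerW and KulQ are active, so *velC* is transcribed.
So VelC is produced and active.
Activator VelC is present, so *bexS* is transcribed.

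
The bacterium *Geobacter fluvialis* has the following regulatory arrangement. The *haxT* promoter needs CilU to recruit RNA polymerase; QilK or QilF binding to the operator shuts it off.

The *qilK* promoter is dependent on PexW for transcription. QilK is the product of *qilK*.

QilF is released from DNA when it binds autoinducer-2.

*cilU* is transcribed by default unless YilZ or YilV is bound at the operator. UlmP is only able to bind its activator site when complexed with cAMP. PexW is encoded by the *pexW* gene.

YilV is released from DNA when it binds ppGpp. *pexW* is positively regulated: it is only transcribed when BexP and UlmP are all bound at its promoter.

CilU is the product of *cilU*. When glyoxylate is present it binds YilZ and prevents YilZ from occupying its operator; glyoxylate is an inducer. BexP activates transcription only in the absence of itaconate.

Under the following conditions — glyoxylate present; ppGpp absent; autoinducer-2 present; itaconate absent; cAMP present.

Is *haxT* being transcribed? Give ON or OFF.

OFF

Glyoxylate is present, so YilZ is inactive.
ppGpp is absent, so YilV is active.
With repressor YilV bound, *cilU* is not transcribed.
So CilU is not produced.
Itaconate is absent, so BexP is active.
cAMP is present, so UlmP is active.
No repressor is bound and BexP and UlmP are active, so *pexW* is transcribed.
So PexW is produced and active.
No repressor is bound and PexW is active, so *qilK* is transcribed.
So QilK is produced and active.
Autoinducer-2 is present, so QilF is inactive.
With repressor QilK bound, *haxT* is not transcribed.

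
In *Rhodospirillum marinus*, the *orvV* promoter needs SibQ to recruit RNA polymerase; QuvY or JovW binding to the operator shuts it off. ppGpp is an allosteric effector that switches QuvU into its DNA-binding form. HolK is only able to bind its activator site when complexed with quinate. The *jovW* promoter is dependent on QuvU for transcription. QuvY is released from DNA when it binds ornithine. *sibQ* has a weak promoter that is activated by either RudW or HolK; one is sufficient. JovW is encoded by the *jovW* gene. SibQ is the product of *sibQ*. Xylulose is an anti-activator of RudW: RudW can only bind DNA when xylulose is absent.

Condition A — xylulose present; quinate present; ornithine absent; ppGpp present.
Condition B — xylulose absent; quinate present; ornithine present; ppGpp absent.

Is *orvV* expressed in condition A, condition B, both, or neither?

Condition A:
Xylulose is present, so RudW is inactive.
Quinate is present, so HolK is active.
Activator HolK is present, so *sibQ* is transcribed.
So SibQ is produced and active.
Ornithine is absent, so QuvY is active.
ppGpp is present, so QuvU is active.
No repressor is bound and QuvU is active, so *jovW* is transcribed.
So JovW is produced and active.
With repressor QuvY bound, *orvV* is not transcribed.
→ *orvV* is OFF in A.
Condition B:
Xylulose is absent, so RudW is active.
Quinate is present, so HolK is active.
Activator RudW is present, so *sibQ* is transcribed.
So SibQ is produced and active.
Ornithine is present, so QuvY is inactive.
ppGpp is absent, so QuvU is inactive.
Required activator QuvU is absent, so *jovW* is not transcribed.
So JovW is not produced.
No repressor is bound and SibQ is active, so *orvV* is transcribed.
→ *orvV* is ON in B.

B only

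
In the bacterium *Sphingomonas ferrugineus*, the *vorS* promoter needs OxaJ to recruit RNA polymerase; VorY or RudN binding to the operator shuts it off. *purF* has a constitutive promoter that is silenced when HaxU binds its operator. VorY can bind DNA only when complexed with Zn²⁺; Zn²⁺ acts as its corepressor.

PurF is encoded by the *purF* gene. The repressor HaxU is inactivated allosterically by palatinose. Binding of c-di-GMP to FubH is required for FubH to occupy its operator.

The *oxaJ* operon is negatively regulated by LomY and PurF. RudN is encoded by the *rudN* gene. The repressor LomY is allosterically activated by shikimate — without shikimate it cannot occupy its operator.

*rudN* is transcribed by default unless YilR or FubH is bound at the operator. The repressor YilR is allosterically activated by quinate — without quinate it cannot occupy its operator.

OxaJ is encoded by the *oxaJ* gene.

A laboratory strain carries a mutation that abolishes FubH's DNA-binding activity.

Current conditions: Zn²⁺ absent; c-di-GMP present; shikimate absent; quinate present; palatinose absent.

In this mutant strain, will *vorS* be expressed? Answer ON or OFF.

ON

Zn²⁺ is absent, so VorY is inactive.
Quinate is present, so YilR is active.
FubH is non-functional in this strain, so it has no effect.
With repressor YilR bound, *rudN* is not transcribed.
So RudN is not produced.
Shikimate is absent, so LomY is inactive.
Palatinose is absent, so HaxU is active.
With repressor HaxU bound, *purF* is not transcribed.
So PurF is not produced.
With no repressor bound, *oxaJ* is transcribed.
So OxaJ is produced and active.
No repressor is bound and OxaJ is active, so *vorS* is transcribed.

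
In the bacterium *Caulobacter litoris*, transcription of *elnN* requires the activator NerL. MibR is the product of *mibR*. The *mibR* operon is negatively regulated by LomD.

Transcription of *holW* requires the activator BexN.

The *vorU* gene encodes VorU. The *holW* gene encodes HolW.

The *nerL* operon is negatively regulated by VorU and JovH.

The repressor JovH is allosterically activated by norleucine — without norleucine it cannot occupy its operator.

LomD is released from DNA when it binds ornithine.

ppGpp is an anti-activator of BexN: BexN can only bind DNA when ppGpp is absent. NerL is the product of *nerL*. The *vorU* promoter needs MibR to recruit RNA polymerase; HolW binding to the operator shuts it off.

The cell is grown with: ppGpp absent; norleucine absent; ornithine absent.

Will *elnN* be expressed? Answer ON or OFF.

ON

Ornithine is absent, so LomD is active.
With repressor LomD bound, *mibR* is not transcribed.
So MibR is not produced.
ppGpp is absent, so BexN is active.
No repressor is bound and BexN is active, so *holW* is transcribed.
So HolW is produced and active.
With repressor HolW bound, *vorU* is not transcribed.
So VorU is not produced.
Norleucine is absent, so JovH is inactive.
With no repressor bound, *nerL* is transcribed.
So NerL is produced and active.
No repressor is bound and NerL is active, so *elnN* is transcribed.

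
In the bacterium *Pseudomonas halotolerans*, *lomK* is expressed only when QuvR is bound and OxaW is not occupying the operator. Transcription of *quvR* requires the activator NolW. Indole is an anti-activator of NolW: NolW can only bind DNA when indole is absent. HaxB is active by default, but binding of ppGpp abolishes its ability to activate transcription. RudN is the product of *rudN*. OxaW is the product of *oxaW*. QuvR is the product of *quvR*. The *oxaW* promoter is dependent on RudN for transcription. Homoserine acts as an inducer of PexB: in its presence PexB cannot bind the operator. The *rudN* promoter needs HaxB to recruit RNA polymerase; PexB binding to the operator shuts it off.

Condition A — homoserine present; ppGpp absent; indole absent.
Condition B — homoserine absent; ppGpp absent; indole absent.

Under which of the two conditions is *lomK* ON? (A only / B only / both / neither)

Condition A:
Homoserine is present, so PexB is inactive.
ppGpp is absent, so HaxB is active.
No repressor is bound and HaxB is active, so *rudN* is transcribed.
So RudN is produced and active.
No repressor is bound and RudN is active, so *oxaW* is transcribed.
So OxaW is produced and active.
Indole is absent, so NolW is active.
No repressor is bound and NolW is active, so *quvR* is transcribed.
So QuvR is produced and active.
With repressor OxaW bound, *lomK* is not transcribed.
→ *lomK* is OFF in A.
Condition B:
Homoserine is absent, so PexB is active.
ppGpp is absent, so HaxB is active.
With repressor PexB bound, *rudN* is not transcribed.
So RudN is not produced.
Required activator RudN is absent, so *oxaW* is not transcribed.
So OxaW is not produced.
Indole is absent, so NolW is active.
No repressor is bound and NolW is active, so *quvR* is transcribed.
So QuvR is produced and active.
No repressor is bound and QuvR is active, so *lomK* is transcribed.
→ *lomK* is ON in B.

B only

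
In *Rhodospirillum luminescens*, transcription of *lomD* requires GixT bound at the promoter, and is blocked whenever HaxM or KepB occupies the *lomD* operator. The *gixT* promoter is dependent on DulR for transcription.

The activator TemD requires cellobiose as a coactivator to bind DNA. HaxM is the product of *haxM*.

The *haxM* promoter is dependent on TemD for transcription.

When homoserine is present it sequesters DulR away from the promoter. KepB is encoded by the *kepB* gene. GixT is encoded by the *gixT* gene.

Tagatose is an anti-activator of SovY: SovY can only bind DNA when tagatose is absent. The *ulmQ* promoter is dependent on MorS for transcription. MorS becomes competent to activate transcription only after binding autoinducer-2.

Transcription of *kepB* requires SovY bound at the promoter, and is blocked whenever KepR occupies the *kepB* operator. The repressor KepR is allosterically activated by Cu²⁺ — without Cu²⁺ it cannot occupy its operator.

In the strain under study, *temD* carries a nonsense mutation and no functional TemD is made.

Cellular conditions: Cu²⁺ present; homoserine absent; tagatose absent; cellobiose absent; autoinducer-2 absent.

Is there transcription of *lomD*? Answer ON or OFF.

TemD is non-functional in this strain, so it has no effect.
Required activator TemD is absent, so *haxM* is not transcribed.
So HaxM is not produced.
Cu²⁺ is present, so KepR is active.
Tagatose is absent, so SovY is active.
With repressor KepR bound, *kepB* is not transcribed.
So KepB is not produced.
Homoserine is absent, so DulR is active.
No repressor is bound and DulR is active, so *gixT* is transcribed.
So GixT is produced and active.
No repressor is bound and GixT is active, so *lomD* is transcribed.

ON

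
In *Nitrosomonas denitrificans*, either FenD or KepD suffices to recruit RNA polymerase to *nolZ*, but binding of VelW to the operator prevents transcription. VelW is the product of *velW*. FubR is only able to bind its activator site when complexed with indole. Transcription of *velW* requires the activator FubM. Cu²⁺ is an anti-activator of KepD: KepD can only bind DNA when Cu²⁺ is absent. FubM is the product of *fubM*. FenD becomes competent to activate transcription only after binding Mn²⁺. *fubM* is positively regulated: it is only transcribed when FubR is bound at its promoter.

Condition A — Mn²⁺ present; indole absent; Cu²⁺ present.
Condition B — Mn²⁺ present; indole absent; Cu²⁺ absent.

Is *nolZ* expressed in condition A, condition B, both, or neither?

both

Condition A:
Mn²⁺ is present, so FenD is active.
Indole is absent, so FubR is inactive.
Required activator FubR is absent, so *fubM* is not transcribed.
So FubM is not produced.
Required activator FubM is absent, so *velW* is not transcribed.
So VelW is not produced.
Cu²⁺ is present, so KepD is inactive.
Activator FenD is present, so *nolZ* is transcribed.
→ *nolZ* is ON in A.
Condition B:
Mn²⁺ is present, so FenD is active.
Indole is absent, so FubR is inactive.
Required activator FubR is absent, so *fubM* is not transcribed.
So FubM is not produced.
Required activator FubM is absent, so *velW* is not transcribed.
So VelW is not produced.
Cu²⁺ is absent, so KepD is active.
Activator FenD is present, so *nolZ* is transcribed.
→ *nolZ* is ON in B.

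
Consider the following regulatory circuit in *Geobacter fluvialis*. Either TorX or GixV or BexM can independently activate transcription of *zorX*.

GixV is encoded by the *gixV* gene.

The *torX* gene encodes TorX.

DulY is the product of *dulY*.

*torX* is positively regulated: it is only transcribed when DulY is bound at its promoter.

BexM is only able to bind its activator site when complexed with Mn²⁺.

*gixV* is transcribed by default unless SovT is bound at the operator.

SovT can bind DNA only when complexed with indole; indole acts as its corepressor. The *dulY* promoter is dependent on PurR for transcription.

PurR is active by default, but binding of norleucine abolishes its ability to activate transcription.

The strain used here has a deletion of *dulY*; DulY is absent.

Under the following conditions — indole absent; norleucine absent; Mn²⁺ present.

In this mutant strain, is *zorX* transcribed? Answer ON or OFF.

DulY is non-functional in this strain, so it has no effect.
Required activator DulY is absent, so *torX* is not transcribed.
So TorX is not produced.
Indole is absent, so SovT is inactive.
With no repressor bound, *gixV* is transcribed.
So GixV is produced and active.
Mn²⁺ is present, so BexM is active.
Activator GixV is present, so *zorX* is transcribed.

ON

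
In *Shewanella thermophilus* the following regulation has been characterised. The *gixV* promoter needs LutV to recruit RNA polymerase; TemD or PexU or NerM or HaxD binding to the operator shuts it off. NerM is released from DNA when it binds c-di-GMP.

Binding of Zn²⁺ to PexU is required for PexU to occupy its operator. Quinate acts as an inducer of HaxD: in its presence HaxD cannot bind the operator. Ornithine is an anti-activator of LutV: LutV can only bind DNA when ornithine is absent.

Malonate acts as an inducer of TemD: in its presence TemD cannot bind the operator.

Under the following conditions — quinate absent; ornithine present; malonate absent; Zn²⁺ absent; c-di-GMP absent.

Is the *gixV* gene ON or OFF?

Ornithine is present, so LutV is inactive.
Malonate is absent, so TemD is active.
Zn²⁺ is absent, so PexU is inactive.
c-di-GMP is absent, so NerM is active.
Quinate is absent, so HaxD is active.
With repressor TemD bound, *gixV* is not transcribed.

OFF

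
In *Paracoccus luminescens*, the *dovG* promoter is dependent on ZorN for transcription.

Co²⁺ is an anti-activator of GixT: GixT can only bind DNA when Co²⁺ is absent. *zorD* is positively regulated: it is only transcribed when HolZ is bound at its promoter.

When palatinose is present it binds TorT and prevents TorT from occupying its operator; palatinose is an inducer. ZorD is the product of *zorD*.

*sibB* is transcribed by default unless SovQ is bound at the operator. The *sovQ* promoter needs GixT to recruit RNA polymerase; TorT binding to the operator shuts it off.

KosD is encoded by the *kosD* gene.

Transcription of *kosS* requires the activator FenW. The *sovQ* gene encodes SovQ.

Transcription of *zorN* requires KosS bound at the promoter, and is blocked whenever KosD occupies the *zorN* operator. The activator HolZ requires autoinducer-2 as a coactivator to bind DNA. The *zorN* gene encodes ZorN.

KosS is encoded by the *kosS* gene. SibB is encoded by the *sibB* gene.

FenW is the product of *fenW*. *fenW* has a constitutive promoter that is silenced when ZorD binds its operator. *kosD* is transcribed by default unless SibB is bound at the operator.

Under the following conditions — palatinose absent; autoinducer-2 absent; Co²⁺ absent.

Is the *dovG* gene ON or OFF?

ON

Autoinducer-2 is absent, so HolZ is inactive.
Required activator HolZ is absent, so *zorD* is not transcribed.
So ZorD is not produced.
With no repressor bound, *fenW* is transcribed.
So FenW is produced and active.
No repressor is bound and FenW is active, so *kosS* is transcribed.
So KosS is produced and active.
Palatinose is absent, so TorT is active.
Co²⁺ is absent, so GixT is active.
With repressor TorT bound, *sovQ* is not transcribed.
So SovQ is not produced.
With no repressor bound, *sibB* is transcribed.
So SibB is produced and active.
With repressor SibB bound, *kosD* is not transcribed.
So KosD is not produced.
No repressor is bound and KosS is active, so *zorN* is transcribed.
So ZorN is produced and active.
No repressor is bound and ZorN is active, so *dovG* is transcribed.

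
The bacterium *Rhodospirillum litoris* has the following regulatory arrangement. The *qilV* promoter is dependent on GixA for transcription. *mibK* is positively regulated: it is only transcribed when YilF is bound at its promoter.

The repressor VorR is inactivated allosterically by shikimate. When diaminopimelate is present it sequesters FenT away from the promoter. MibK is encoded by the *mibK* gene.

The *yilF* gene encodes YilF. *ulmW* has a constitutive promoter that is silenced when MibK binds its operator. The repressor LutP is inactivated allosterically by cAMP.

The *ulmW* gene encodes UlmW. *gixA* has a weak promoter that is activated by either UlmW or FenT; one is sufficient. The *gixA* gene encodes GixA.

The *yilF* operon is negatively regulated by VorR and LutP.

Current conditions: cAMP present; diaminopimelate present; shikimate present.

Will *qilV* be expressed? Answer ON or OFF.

OFF

Shikimate is present, so VorR is inactive.
cAMP is present, so LutP is inactive.
With no repressor bound, *yilF* is transcribed.
So YilF is produced and active.
No repressor is bound and YilF is active, so *mibK* is transcribed.
So MibK is produced and active.
With repressor MibK bound, *ulmW* is not transcribed.
So UlmW is not produced.
Diaminopimelate is present, so FenT is inactive.
No activator is available at the *gixA* promoter, so *gixA* is not transcribed.
So GixA is not produced.
Required activator GixA is absent, so *qilV* is not transcribed.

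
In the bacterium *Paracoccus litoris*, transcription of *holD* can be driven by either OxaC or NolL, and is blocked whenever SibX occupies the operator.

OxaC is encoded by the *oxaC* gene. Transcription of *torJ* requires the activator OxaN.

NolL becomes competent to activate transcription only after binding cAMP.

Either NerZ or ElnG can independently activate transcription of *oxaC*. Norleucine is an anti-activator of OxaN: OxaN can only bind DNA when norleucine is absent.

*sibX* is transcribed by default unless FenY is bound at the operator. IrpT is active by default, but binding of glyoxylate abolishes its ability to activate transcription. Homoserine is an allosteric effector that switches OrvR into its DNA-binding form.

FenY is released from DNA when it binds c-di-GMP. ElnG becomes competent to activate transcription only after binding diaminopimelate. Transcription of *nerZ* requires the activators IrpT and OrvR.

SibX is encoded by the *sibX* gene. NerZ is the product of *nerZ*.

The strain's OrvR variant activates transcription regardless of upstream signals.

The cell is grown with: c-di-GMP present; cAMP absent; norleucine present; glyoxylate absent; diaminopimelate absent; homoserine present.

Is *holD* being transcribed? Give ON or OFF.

OFF

c-di-GMP is present, so FenY is inactive.
With no repressor bound, *sibX* is transcribed.
So SibX is produced and active.
Glyoxylate is absent, so IrpT is active.
OrvR is constitutively active in this strain.
No repressor is bound and IrpT and OrvR are active, so *nerZ* is transcribed.
So NerZ is produced and active.
Diaminopimelate is absent, so ElnG is inactive.
Activator NerZ is present, so *oxaC* is transcribed.
So OxaC is produced and active.
cAMP is absent, so NolL is inactive.
With repressor SibX bound, *holD* is not transcribed.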